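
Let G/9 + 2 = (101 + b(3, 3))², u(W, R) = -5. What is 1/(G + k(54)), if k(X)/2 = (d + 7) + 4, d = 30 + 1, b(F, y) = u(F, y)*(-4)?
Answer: 1/131835 ≈ 7.5852e-6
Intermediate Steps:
b(F, y) = 20 (b(F, y) = -5*(-4) = 20)
d = 31
k(X) = 84 (k(X) = 2*((31 + 7) + 4) = 2*(38 + 4) = 2*42 = 84)
G = 131751 (G = -18 + 9*(101 + 20)² = -18 + 9*121² = -18 + 9*14641 = -18 + 131769 = 131751)
1/(G + k(54)) = 1/(131751 + 84) = 1/131835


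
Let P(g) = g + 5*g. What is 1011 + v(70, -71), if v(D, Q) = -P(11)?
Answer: 945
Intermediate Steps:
P(g) = 6*g
v(D, Q) = -66 (v(D, Q) = -6*11 = -1*66 = -66)
1011 + v(70, -71) = 1011 - 66 = 945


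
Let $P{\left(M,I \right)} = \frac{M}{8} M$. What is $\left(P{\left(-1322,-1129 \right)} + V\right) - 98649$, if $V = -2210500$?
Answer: $- \frac{4181377}{2} \approx -2.0907 \cdot 10^{6}$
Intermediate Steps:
$P{\left(M,I \right)} = \frac{M^{2}}{8}$ ($P{\left(M,I \right)} = M \frac{1}{8} M = \frac{M}{8} M = \frac{M^{2}}{8}$)
$\left(P{\left(-1322,-1129 \right)} + V\right) - 98649 = \left(\frac{\left(-1322\right)^{2}}{8} - 2210500\right) - 98649 = \left(\frac{1}{8} \cdot 1747684 - 2210500\right) - 98649 = \left(\frac{436921}{2} - 2210500\right) - 98649 = - \frac{3984079}{2} - 98649 = - \frac{4181377}{2}$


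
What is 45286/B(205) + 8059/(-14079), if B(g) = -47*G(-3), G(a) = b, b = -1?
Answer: 637202821/661713 ≈ 962.96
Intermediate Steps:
G(a) = -1
B(g) = 47 (B(g) = -47*(-1) = 47)
45286/B(205) + 8059/(-14079) = 45286/47 + 8059/(-14079) = 45286*(1/47) + 8059*(-1/14079) = 45286/47 - 8059/14079 = 637202821/661713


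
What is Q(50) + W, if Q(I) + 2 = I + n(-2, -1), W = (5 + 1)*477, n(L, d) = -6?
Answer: 2904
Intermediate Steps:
W = 2862 (W = 6*477 = 2862)
Q(I) = -8 + I (Q(I) = -2 + (I - 6) = -2 + (-6 + I) = -8 + I)
Q(50) + W = (-8 + 50) + 2862 = 42 + 2862 = 2904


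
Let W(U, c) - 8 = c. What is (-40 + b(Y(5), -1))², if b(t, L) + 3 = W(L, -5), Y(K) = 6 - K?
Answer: 1600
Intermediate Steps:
W(U, c) = 8 + c
b(t, L) = 0 (b(t, L) = -3 + (8 - 5) = -3 + 3 = 0)
(-40 + b(Y(5), -1))² = (-40 + 0)² = (-40)² = 1600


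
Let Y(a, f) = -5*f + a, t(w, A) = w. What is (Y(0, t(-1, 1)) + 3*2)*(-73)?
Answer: -803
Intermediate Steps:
Y(a, f) = a - 5*f
(Y(0, t(-1, 1)) + 3*2)*(-73) = ((0 - 5*(-1)) + 3*2)*(-73) = ((0 + 5) + 6)*(-73) = (5 + 6)*(-73) = 11*(-73) = -803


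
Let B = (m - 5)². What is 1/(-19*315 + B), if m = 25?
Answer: -1/5585 ≈ -0.00017905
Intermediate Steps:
B = 400 (B = (25 - 5)² = 20² = 400)
1/(-19*315 + B) = 1/(-19*315 + 400) = 1/(-5985 + 400) = 1/(-5585) = -1/5585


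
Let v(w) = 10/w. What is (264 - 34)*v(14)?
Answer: 1150/7 ≈ 164.29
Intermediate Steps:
(264 - 34)*v(14) = (264 - 34)*(10/14) = 230*(10*(1/14)) = 230*(5/7) = 1150/7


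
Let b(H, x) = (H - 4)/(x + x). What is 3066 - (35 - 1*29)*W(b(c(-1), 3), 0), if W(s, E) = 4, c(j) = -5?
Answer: 3042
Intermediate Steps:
b(H, x) = (-4 + H)/(2*x) (b(H, x) = (-4 + H)/((2*x)) = (-4 + H)*(1/(2*x)) = (-4 + H)/(2*x))
3066 - (35 - 1*29)*W(b(c(-1), 3), 0) = 3066 - (35 - 1*29)*4 = 3066 - (35 - 29)*4 = 3066 - 6*4 = 3066 - 1*24 = 3066 - 24 = 3042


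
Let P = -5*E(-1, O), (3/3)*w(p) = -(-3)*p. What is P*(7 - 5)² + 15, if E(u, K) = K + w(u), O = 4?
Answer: -5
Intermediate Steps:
w(p) = 3*p (w(p) = -(-3)*p = 3*p)
E(u, K) = K + 3*u
P = -5 (P = -5*(4 + 3*(-1)) = -5*(4 - 3) = -5*1 = -5)
P*(7 - 5)² + 15 = -5*(7 - 5)² + 15 = -5*2² + 15 = -5*4 + 15 = -20 + 15 = -5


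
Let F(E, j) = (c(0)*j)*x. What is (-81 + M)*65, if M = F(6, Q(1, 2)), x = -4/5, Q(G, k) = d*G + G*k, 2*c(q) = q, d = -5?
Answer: -5265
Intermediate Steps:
c(q) = q/2
Q(G, k) = -5*G + G*k
x = -⅘ (x = -4*⅕ = -⅘ ≈ -0.80000)
F(E, j) = 0 (F(E, j) = (((½)*0)*j)*(-⅘) = (0*j)*(-⅘) = 0*(-⅘) = 0)
M = 0
(-81 + M)*65 = (-81 + 0)*65 = -81*65 = -5265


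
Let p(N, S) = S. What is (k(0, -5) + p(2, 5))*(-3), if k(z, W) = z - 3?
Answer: -6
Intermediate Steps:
k(z, W) = -3 + z
(k(0, -5) + p(2, 5))*(-3) = ((-3 + 0) + 5)*(-3) = (-3 + 5)*(-3) = 2*(-3) = -6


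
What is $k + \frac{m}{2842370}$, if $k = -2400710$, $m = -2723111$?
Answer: $- \frac{6823708805811}{2842370} \approx -2.4007 \cdot 10^{6}$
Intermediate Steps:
$k + \frac{m}{2842370} = -2400710 - \frac{2723111}{2842370} = - \frac{6823708805811}{2842370}$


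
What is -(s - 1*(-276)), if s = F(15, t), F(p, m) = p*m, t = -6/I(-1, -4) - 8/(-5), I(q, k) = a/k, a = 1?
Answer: -660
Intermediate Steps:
I(q, k) = 1/k
t = 128/5 (t = -6/(1/(-4)) - 8/(-5) = -6/(-1/4) - 8*(-1/5) = -6*(-4) + 8/5 = 24 + 8/5 = 128/5 ≈ 25.600)
F(p, m) = m*p
s = 384 (s = (128/5)*15 = 384)
-(s - 1*(-276)) = -(384 - 1*(-276)) = -(384 + 276) = -1*660 = -660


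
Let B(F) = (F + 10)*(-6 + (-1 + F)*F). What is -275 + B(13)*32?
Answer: 110125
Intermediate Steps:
B(F) = (-6 + F*(-1 + F))*(10 + F) (B(F) = (10 + F)*(-6 + F*(-1 + F)) = (-6 + F*(-1 + F))*(10 + F))
-275 + B(13)*32 = -275 + (-60 + 13³ - 16*13 + 9*13²)*32 = -275 + (-60 + 2197 - 208 + 9*169)*32 = -275 + (-60 + 2197 - 208 + 1521)*32 = -275 + 3450*32 = -275 + 110400 = 110125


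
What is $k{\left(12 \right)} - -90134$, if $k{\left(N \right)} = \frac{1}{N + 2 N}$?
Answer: $\frac{3244825}{36} \approx 90134.0$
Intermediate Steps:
$k{\left(N \right)} = \frac{1}{3 N}$
$k{\left(12 \right)} - -90134 = \frac{1}{3 \cdot 12} - -90134 = \frac{1}{3} \cdot \frac{1}{12} + 90134 = \frac{1}{36} + 90134 = \frac{3244825}{36}$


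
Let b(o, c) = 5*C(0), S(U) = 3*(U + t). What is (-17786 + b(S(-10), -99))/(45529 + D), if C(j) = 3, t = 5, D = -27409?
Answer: -17771/18120 ≈ -0.98074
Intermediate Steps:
S(U) = 15 + 3*U (S(U) = 3*(U + 5) = 3*(5 + U) = 15 + 3*U)
b(o, c) = 15 (b(o, c) = 5*3 = 15)
(-17786 + b(S(-10), -99))/(45529 + D) = (-17786 + 15)/(45529 - 27409) = -17771/18120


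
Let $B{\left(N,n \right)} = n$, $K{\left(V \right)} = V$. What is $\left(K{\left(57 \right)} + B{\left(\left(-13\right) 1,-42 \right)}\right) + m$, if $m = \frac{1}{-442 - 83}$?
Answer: $\frac{7874}{525} \approx 14.998$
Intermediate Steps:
$m = - \frac{1}{525}$ ($m = \frac{1}{-525} = - \frac{1}{525} \approx -0.0019048$)
$\left(K{\left(57 \right)} + B{\left(\left(-13\right) 1,-42 \right)}\right) + m = \left(57 - 42\right) - \frac{1}{525} = 15 - \frac{1}{525} = \frac{7874}{525}$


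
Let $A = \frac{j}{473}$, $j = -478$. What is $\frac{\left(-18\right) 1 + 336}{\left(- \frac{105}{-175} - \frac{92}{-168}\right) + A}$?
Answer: $\frac{31586940}{13613} \approx 2320.4$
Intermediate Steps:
$A = - \frac{478}{473} \approx -1.0106$
$\frac{\left(-18\right) 1 + 336}{\left(- \frac{105}{-175} - \frac{92}{-168}\right) + A} = \frac{\left(-18\right) 1 + 336}{\left(- \frac{105}{-175} - \frac{92}{-168}\right) - \frac{478}{473}} = \frac{-18 + 336}{\left(\left(-105\right) \left(- \frac{1}{175}\right) - - \frac{23}{42}\right) - \frac{478}{473}} = \frac{318}{\left(\frac{3}{5} + \frac{23}{42}\right) - \frac{478}{473}} = \frac{318}{\frac{241}{210} - \frac{478}{473}} = \frac{318}{\frac{13613}{99330}} = 318 \cdot \frac{99330}{13613} = \frac{31586940}{13613}$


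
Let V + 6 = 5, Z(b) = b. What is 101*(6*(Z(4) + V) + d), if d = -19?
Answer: -101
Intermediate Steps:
V = -1 (V = -6 + 5 = -1)
101*(6*(Z(4) + V) + d) = 101*(6*(4 - 1) - 19) = 101*(6*3 - 19) = 101*(18 - 19) = 101*(-1) = -101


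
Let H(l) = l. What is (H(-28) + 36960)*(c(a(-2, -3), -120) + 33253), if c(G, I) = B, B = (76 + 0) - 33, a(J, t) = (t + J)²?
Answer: 1229687872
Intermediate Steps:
a(J, t) = (J + t)²
B = 43 (B = 76 - 33 = 43)
c(G, I) = 43
(H(-28) + 36960)*(c(a(-2, -3), -120) + 33253) = (-28 + 36960)*(43 + 33253) = 36932*33296 = 1229687872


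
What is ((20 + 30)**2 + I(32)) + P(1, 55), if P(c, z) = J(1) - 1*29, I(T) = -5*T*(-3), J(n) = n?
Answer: 2952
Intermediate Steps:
I(T) = 15*T
P(c, z) = -28 (P(c, z) = 1 - 1*29 = 1 - 29 = -28)
((20 + 30)**2 + I(32)) + P(1, 55) = ((20 + 30)**2 + 15*32) - 28 = (50**2 + 480) - 28 = (2500 + 480) - 28 = 2980 - 28 = 2952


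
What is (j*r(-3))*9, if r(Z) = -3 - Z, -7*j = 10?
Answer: 0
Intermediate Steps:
j = -10/7 (j = -⅐*10 = -10/7 ≈ -1.4286)
(j*r(-3))*9 = -10*(-3 - 1*(-3))/7*9 = -10*(-3 + 3)/7*9 = -10/7*0*9 = 0*9 = 0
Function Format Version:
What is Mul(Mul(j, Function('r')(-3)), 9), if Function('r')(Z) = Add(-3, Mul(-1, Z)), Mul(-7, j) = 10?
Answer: 0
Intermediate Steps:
j = Rational(-10, 7) (j = Mul(Rational(-1, 7), 10) = Rational(-10, 7) ≈ -1.4286)
Mul(Mul(j, Function('r')(-3)), 9) = Mul(Mul(Rational(-10, 7), Add(-3, Mul(-1, -3))), 9) = Mul(Mul(Rational(-10, 7), Add(-3, 3)), 9) = Mul(Mul(Rational(-10, 7), 0), 9) = Mul(0, 9) = 0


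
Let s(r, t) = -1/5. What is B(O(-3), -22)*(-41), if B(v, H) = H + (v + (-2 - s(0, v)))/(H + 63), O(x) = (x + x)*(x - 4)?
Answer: 4309/5 ≈ 861.80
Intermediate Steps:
s(r, t) = -⅕ (s(r, t) = -1*⅕ = -⅕)
O(x) = 2*x*(-4 + x) (O(x) = (2*x)*(-4 + x) = 2*x*(-4 + x))
B(v, H) = H + (-9/5 + v)/(63 + H) (B(v, H) = H + (v + (-2 - 1*(-⅕)))/(H + 63) = H + (v + (-2 + ⅕))/(63 + H) = H + (v - 9/5)/(63 + H) = H + (-9/5 + v)/(63 + H))
B(O(-3), -22)*(-41) = ((-9/5 + 2*(-3)*(-4 - 3) + (-22)² + 63*(-22))/(63 - 22))*(-41) = ((-9/5 + 2*(-3)*(-7) + 484 - 1386)/41)*(-41) = ((-9/5 + 42 + 484 - 1386)/41)*(-41) = ((1/41)*(-4309/5))*(-41) = -4309/205*(-41) = 4309/5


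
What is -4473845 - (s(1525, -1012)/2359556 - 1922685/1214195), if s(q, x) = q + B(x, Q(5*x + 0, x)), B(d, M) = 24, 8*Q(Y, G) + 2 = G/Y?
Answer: -2563477469216968019/572992219484 ≈ -4.4738e+6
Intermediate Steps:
Q(Y, G) = -¼ + G/(8*Y) (Q(Y, G) = -¼ + (G/Y)/8 = -¼ + G/(8*Y))
s(q, x) = 24 + q (s(q, x) = q + 24 = 24 + q)
-4473845 - (s(1525, -1012)/2359556 - 1922685/1214195) = -4473845 - ((24 + 1525)/2359556 - 1922685/1214195) = -4473845 - (1549*(1/2359556) - 1922685*1/1214195) = -4473845 - (1549/2359556 - 384537/242839) = -4473845 - 1*(-906960427961/572992219484) = -4473845 + 906960427961/572992219484 = -2563477469216968019/572992219484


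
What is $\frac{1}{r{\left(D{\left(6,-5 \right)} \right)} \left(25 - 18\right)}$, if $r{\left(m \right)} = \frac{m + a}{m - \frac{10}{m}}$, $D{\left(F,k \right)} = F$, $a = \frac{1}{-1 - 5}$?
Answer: $\frac{26}{245} \approx 0.10612$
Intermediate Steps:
$a = - \frac{1}{6}$ ($a = \frac{1}{-6} = - \frac{1}{6} \approx -0.16667$)
$r{\left(m \right)} = \frac{- \frac{1}{6} + m}{m - \frac{10}{m}}$ ($r{\left(m \right)} = \frac{m - \frac{1}{6}}{m - \frac{10}{m}} = \frac{- \frac{1}{6} + m}{m - \frac{10}{m}}$)
$\frac{1}{r{\left(D{\left(6,-5 \right)} \right)} \left(25 - 18\right)} = \frac{1}{\frac{1}{6} \cdot 6 \frac{1}{-10 + 6^{2}} \left(-1 + 6 \cdot 6\right) \left(25 - 18\right)} = \frac{1}{\frac{1}{6} \cdot 6 \frac{1}{-10 + 36} \left(-1 + 36\right) 7} = \frac{1}{\frac{1}{6} \cdot 6 \cdot \frac{1}{26} \cdot 35 \cdot 7} = \frac{1}{\frac{35}{26} \cdot 7} = \frac{1}{\frac{245}{26}} = \frac{26}{245}$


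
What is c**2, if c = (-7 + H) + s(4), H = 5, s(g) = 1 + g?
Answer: 9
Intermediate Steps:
c = 3 (c = (-7 + 5) + (1 + 4) = -2 + 5 = 3)
c**2 = 3**2 = 9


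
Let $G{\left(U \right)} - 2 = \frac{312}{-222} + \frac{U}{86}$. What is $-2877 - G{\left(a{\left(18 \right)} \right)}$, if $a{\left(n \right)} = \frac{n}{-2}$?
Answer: $- \frac{9156173}{3182} \approx -2877.5$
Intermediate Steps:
$a{\left(n \right)} = - \frac{n}{2}$ ($a{\left(n \right)} = n \left(- \frac{1}{2}\right) = - \frac{n}{2}$)
$G{\left(U \right)} = \frac{22}{37} + \frac{U}{86}$ ($G{\left(U \right)} = 2 + \left(\frac{312}{-222} + \frac{U}{86}\right) = 2 + \left(312 \left(- \frac{1}{222}\right) + U \frac{1}{86}\right) = 2 + \left(- \frac{52}{37} + \frac{U}{86}\right) = \frac{22}{37} + \frac{U}{86}$)
$-2877 - G{\left(a{\left(18 \right)} \right)} = -2877 - \left(\frac{22}{37} + \frac{\left(- \frac{1}{2}\right) 18}{86}\right) = -2877 - \left(\frac{22}{37} + \frac{1}{86} \left(-9\right)\right) = -2877 - \left(\frac{22}{37} - \frac{9}{86}\right) = -2877 - \frac{1559}{3182} = - \frac{9156173}{3182}$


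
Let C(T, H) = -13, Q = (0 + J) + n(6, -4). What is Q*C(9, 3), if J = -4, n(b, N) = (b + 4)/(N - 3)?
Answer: 494/7 ≈ 70.571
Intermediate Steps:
n(b, N) = (4 + b)/(-3 + N)
Q = -38/7 (Q = (0 - 4) + (4 + 6)/(-3 - 4) = -4 + 10/(-7) = -4 - ⅐*10 = -4 - 10/7 = -38/7 ≈ -5.4286)
Q*C(9, 3) = -38/7*(-13) = 494/7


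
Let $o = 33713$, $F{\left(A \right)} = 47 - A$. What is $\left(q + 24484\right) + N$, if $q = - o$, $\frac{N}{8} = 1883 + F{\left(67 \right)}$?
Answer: $5675$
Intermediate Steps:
$N = 14904$ ($N = 8 \left(1883 + \left(47 - 67\right)\right) = 8 \left(1883 - 20\right) = 8 \cdot 1863 = 14904$)
$q = -33713$ ($q = \left(-1\right) 33713 = -33713$)
$\left(q + 24484\right) + N = \left(-33713 + 24484\right) + 14904 = -9229 + 14904 = 5675$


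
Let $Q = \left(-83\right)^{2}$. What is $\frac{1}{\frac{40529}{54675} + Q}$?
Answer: $\frac{54675}{376696604} \approx 0.00014514$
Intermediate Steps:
$Q = 6889$
$\frac{1}{\frac{40529}{54675} + Q} = \frac{1}{\frac{40529}{54675} + 6889} = \frac{1}{\frac{376696604}{54675}} = \frac{54675}{376696604}$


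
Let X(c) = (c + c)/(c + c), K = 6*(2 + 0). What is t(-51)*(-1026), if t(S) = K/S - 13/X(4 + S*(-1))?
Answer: 230850/17 ≈ 13579.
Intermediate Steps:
K = 12 (K = 6*2 = 12)
X(c) = 1 (X(c) = (2*c)/((2*c)) = (2*c)*(1/(2*c)) = 1)
t(S) = -13 + 12/S (t(S) = 12/S - 13/1 = 12/S - 13*1 = 12/S - 13 = -13 + 12/S)
t(-51)*(-1026) = (-13 + 12/(-51))*(-1026) = (-13 + 12*(-1/51))*(-1026) = (-13 - 4/17)*(-1026) = -225/17*(-1026) = 230850/17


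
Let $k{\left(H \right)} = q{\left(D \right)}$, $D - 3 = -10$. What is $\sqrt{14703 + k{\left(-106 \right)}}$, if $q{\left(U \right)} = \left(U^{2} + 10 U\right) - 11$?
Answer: $\sqrt{14671} \approx 121.12$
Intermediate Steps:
$D = -7$ ($D = 3 - 10 = -7$)
$q{\left(U \right)} = -11 + U^{2} + 10 U$
$k{\left(H \right)} = -32$ ($k{\left(H \right)} = -11 + \left(-7\right)^{2} + 10 \left(-7\right) = -11 + 49 - 70 = -32$)
$\sqrt{14703 + k{\left(-106 \right)}} = \sqrt{14703 - 32} = \sqrt{14671}$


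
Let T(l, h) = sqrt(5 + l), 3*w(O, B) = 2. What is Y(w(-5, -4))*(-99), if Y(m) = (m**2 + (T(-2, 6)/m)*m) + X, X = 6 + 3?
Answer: -935 - 99*sqrt(3) ≈ -1106.5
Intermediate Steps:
w(O, B) = 2/3 (w(O, B) = (1/3)*2 = 2/3)
X = 9
Y(m) = 9 + sqrt(3) + m**2 (Y(m) = (m**2 + (sqrt(5 - 2)/m)*m) + 9 = (m**2 + (sqrt(3)/m)*m) + 9 = (m**2 + sqrt(3)) + 9 = (sqrt(3) + m**2) + 9 = 9 + sqrt(3) + m**2)
Y(w(-5, -4))*(-99) = (9 + sqrt(3) + (2/3)**2)*(-99) = (9 + sqrt(3) + 4/9)*(-99) = (85/9 + sqrt(3))*(-99) = -935 - 99*sqrt(3)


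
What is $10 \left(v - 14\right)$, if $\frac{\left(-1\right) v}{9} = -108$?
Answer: $9580$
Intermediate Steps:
$v = 972$ ($v = \left(-9\right) \left(-108\right) = 972$)
$10 \left(v - 14\right) = 10 \left(972 - 14\right) = 10 \cdot 958 = 9580$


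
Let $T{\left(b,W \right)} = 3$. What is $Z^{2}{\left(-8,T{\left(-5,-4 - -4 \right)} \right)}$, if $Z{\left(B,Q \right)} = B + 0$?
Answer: $64$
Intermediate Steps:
$Z{\left(B,Q \right)} = B$
$Z^{2}{\left(-8,T{\left(-5,-4 - -4 \right)} \right)} = \left(-8\right)^{2} = 64$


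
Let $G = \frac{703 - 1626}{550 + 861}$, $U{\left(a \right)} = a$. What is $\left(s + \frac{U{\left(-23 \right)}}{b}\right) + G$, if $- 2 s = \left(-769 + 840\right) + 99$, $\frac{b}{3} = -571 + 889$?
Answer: $- \frac{115330985}{1346094} \approx -85.678$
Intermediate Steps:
$b = 954$ ($b = 3 \left(-571 + 889\right) = 3 \cdot 318 = 954$)
$G = - \frac{923}{1411} \approx -0.65415$
$s = -85$ ($s = - \frac{\left(-769 + 840\right) + 99}{2} = - \frac{71 + 99}{2} = \left(- \frac{1}{2}\right) 170 = -85$)
$\left(s + \frac{U{\left(-23 \right)}}{b}\right) + G = \left(-85 - \frac{23}{954}\right) - \frac{923}{1411} = - \frac{81113}{954} - \frac{923}{1411} = - \frac{115330985}{1346094}$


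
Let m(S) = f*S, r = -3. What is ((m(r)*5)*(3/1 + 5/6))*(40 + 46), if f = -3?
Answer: 14835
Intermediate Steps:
m(S) = -3*S
((m(r)*5)*(3/1 + 5/6))*(40 + 46) = ((-3*(-3)*5)*(3/1 + 5/6))*(40 + 46) = ((9*5)*(3*1 + 5*(⅙)))*86 = (45*(3 + ⅚))*86 = (45*(23/6))*86 = (345/2)*86 = 14835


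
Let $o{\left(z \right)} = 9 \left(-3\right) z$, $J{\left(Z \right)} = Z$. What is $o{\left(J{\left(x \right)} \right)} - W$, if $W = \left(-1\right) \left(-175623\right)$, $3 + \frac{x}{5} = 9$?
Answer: $-176433$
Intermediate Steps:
$x = 30$ ($x = -15 + 5 \cdot 9 = -15 + 45 = 30$)
$W = 175623$
$o{\left(z \right)} = - 27 z$
$o{\left(J{\left(x \right)} \right)} - W = \left(-27\right) 30 - 175623 = -810 - 175623 = -176433$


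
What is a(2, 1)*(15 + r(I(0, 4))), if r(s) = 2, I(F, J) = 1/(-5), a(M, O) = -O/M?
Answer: -17/2 ≈ -8.5000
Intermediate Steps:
a(M, O) = -O/M
I(F, J) = -1/5
a(2, 1)*(15 + r(I(0, 4))) = (-1*1/2)*(15 + 2) = -1*1*1/2*17 = -1/2*17 = -17/2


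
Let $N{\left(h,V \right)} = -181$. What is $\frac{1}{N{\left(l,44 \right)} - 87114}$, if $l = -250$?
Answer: $- \frac{1}{87295} \approx -1.1455 \cdot 10^{-5}$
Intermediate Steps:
$\frac{1}{N{\left(l,44 \right)} - 87114} = \frac{1}{-181 - 87114} = \frac{1}{-87295} = - \frac{1}{87295}$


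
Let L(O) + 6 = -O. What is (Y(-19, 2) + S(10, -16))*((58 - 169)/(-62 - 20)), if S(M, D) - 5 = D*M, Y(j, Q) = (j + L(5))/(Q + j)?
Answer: -289155/1394 ≈ -207.43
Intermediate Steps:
L(O) = -6 - O
Y(j, Q) = (-11 + j)/(Q + j) (Y(j, Q) = (j + (-6 - 1*5))/(Q + j) = (j + (-6 - 5))/(Q + j) = (j - 11)/(Q + j) = (-11 + j)/(Q + j))
S(M, D) = 5 + D*M
(Y(-19, 2) + S(10, -16))*((58 - 169)/(-62 - 20)) = ((-11 - 19)/(2 - 19) + (5 - 16*10))*((58 - 169)/(-62 - 20)) = (-30/(-17) + (5 - 160))*(-111/(-82)) = (-1/17*(-30) - 155)*(-111*(-1/82)) = (30/17 - 155)*(111/82) = -2605/17*111/82 = -289155/1394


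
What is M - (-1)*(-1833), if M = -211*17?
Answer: -5420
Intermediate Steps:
M = -3587
M - (-1)*(-1833) = -3587 - (-1)*(-1833) = -3587 - 1*1833 = -3587 - 1833 = -5420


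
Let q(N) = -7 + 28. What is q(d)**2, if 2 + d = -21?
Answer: 441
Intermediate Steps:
d = -23 (d = -2 - 21 = -23)
q(N) = 21
q(d)**2 = 21**2 = 441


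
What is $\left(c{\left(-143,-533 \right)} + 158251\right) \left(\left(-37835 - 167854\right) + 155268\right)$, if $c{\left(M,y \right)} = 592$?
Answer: $-8009022903$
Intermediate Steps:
$\left(c{\left(-143,-533 \right)} + 158251\right) \left(\left(-37835 - 167854\right) + 155268\right) = \left(592 + 158251\right) \left(\left(-37835 - 167854\right) + 155268\right) = 158843 \left(\left(-37835 - 167854\right) + 155268\right) = 158843 \left(-205689 + 155268\right) = 158843 \left(-50421\right) = -8009022903$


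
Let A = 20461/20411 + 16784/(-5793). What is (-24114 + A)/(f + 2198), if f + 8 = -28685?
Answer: 2851485664873/3132793254885 ≈ 0.91021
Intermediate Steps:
f = -28693 (f = -8 - 28685 = -28693)
A = -224047651/118240923 (A = 20461*(1/20411) + 16784*(-1/5793) = 20461/20411 - 16784/5793 = -224047651/118240923 ≈ -1.8948)
(-24114 + A)/(f + 2198) = (-24114 - 224047651/118240923)/(-28693 + 2198) = -2851485664873/118240923/(-26495) = -2851485664873/118240923*(-1/26495) = 2851485664873/3132793254885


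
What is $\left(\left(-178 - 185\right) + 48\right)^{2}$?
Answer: $99225$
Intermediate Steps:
$\left(\left(-178 - 185\right) + 48\right)^{2} = \left(-363 + 48\right)^{2} = \left(-315\right)^{2} = 99225$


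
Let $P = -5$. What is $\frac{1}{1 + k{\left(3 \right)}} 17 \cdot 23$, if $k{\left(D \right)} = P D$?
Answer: $- \frac{391}{14} \approx -27.929$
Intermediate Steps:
$k{\left(D \right)} = - 5 D$
$\frac{1}{1 + k{\left(3 \right)}} 17 \cdot 23 = \frac{1}{1 - 15} \cdot 17 \cdot 23 = \frac{1}{-14} \cdot 17 \cdot 23 = \left(- \frac{1}{14}\right) 17 \cdot 23 = \left(- \frac{17}{14}\right) 23 = - \frac{391}{14}$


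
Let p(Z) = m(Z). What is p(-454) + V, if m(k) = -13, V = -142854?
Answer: -142867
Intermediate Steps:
p(Z) = -13
p(-454) + V = -13 - 142854 = -142867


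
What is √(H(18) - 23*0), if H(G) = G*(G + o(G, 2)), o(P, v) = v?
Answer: 6*√10 ≈ 18.974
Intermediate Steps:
H(G) = G*(2 + G) (H(G) = G*(G + 2) = G*(2 + G))
√(H(18) - 23*0) = √(18*(2 + 18) - 23*0) = √(18*20 + 0) = √(360 + 0) = √360 = 6*√10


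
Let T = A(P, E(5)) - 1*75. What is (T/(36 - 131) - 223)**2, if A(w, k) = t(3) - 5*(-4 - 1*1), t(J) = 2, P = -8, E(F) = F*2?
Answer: 446772769/9025 ≈ 49504.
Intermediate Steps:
E(F) = 2*F
A(w, k) = 27 (A(w, k) = 2 - 5*(-4 - 1*1) = 2 - 5*(-4 - 1) = 2 - 5*(-5) = 2 + 25 = 27)
T = -48 (T = 27 - 1*75 = 27 - 75 = -48)
(T/(36 - 131) - 223)**2 = (-48/(36 - 131) - 223)**2 = (-48/(-95) - 223)**2 = (-48*(-1/95) - 223)**2 = (48/95 - 223)**2 = (-21137/95)**2 = 446772769/9025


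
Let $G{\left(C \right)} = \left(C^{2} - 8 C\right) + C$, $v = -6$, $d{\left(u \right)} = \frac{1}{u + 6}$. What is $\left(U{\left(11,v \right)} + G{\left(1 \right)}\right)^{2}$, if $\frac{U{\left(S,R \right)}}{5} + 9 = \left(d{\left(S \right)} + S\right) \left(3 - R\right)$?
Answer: $\frac{57653649}{289} \approx 1.9949 \cdot 10^{5}$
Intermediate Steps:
$d{\left(u \right)} = \frac{1}{6 + u}$
$U{\left(S,R \right)} = -45 + 5 \left(3 - R\right) \left(S + \frac{1}{6 + S}\right)$ ($U{\left(S,R \right)} = -45 + 5 \left(\frac{1}{6 + S} + S\right) \left(3 - R\right) = -45 + 5 \left(S + \frac{1}{6 + S}\right) \left(3 - R\right) = -45 + 5 \left(3 - R\right) \left(S + \frac{1}{6 + S}\right)$)
$G{\left(C \right)} = C^{2} - 7 C$
$\left(U{\left(11,v \right)} + G{\left(1 \right)}\right)^{2} = \left(\frac{5 \left(3 - -6 + \left(6 + 11\right) \left(-9 + 3 \cdot 11 - \left(-6\right) 11\right)\right)}{6 + 11} + 1 \left(-7 + 1\right)\right)^{2} = \left(\frac{5 \left(3 + 6 + 17 \left(-9 + 33 + 66\right)\right)}{17} + 1 \left(-6\right)\right)^{2} = \left(5 \cdot \frac{1}{17} \left(3 + 6 + 17 \cdot 90\right) - 6\right)^{2} = \left(5 \cdot \frac{1}{17} \left(3 + 6 + 1530\right) - 6\right)^{2} = \left(5 \cdot \frac{1}{17} \cdot 1539 - 6\right)^{2} = \left(\frac{7695}{17} - 6\right)^{2} = \left(\frac{7593}{17}\right)^{2} = \frac{57653649}{289}$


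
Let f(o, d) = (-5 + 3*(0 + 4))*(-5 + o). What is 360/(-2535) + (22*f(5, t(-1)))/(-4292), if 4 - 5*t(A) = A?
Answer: -24/169 ≈ -0.14201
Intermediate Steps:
t(A) = ⅘ - A/5
f(o, d) = -35 + 7*o (f(o, d) = (-5 + 3*4)*(-5 + o) = (-5 + 12)*(-5 + o) = 7*(-5 + o) = -35 + 7*o)
360/(-2535) + (22*f(5, t(-1)))/(-4292) = 360/(-2535) + (22*(-35 + 7*5))/(-4292) = 360*(-1/2535) + (22*(-35 + 35))*(-1/4292) = -24/169 + (22*0)*(-1/4292) = -24/169 + 0*(-1/4292) = -24/169 + 0 = -24/169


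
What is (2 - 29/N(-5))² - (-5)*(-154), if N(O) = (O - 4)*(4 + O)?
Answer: -62249/81 ≈ -768.51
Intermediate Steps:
N(O) = (-4 + O)*(4 + O)
(2 - 29/N(-5))² - (-5)*(-154) = (2 - 29/(-16 + (-5)²))² - (-5)*(-154) = (2 - 29/(-16 + 25))² - 1*770 = (2 - 29/9)² - 770 = (-11/9)² - 770 = 121/81 - 770 = -62249/81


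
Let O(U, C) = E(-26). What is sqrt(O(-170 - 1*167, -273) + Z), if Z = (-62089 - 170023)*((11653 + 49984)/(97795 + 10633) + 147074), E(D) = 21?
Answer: 3*I*sqrt(2787119426088066815)/27107 ≈ 1.8476e+5*I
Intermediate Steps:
O(U, C) = 21
Z = -925372591958652/27107 (Z = -232112*(61637/108428 + 147074) = -232112*15947001309/108428 = -925372591958652/27107 ≈ -3.4138e+10)
sqrt(O(-170 - 1*167, -273) + Z) = sqrt(21 - 925372591958652/27107) = sqrt(-925372591389405/27107) = 3*I*sqrt(2787119426088066815)/27107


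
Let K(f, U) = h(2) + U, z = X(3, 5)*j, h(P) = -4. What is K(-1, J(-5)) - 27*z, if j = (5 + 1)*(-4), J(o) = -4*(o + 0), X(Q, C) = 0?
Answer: 16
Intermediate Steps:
J(o) = -4*o
j = -24 (j = 6*(-4) = -24)
z = 0 (z = 0*(-24) = 0)
K(f, U) = -4 + U
K(-1, J(-5)) - 27*z = (-4 - 4*(-5)) - 27*0 = (-4 + 20) + 0 = 16 + 0 = 16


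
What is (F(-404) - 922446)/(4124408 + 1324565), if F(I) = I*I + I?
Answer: -759634/5448973 ≈ -0.13941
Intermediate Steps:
F(I) = I + I² (F(I) = I² + I = I + I²)
(F(-404) - 922446)/(4124408 + 1324565) = (-404*(1 - 404) - 922446)/(4124408 + 1324565) = (-404*(-403) - 922446)/5448973 = (162812 - 922446)*(1/5448973) = -759634*1/5448973 = -759634/5448973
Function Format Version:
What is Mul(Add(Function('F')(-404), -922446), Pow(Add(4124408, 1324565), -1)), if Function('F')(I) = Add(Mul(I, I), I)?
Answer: Rational(-759634, 5448973) ≈ -0.13941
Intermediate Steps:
Function('F')(I) = Add(I, Pow(I, 2)) (Function('F')(I) = Add(Pow(I, 2), I) = Add(I, Pow(I, 2)))
Mul(Add(Function('F')(-404), -922446), Pow(Add(4124408, 1324565), -1)) = Mul(Add(Mul(-404, Add(1, -404)), -922446), Pow(Add(4124408, 1324565), -1)) = Mul(Add(Mul(-404, -403), -922446), Pow(5448973, -1)) = Mul(Add(162812, -922446), Rational(1, 5448973)) = Mul(-759634, Rational(1, 5448973)) = Rational(-759634, 5448973)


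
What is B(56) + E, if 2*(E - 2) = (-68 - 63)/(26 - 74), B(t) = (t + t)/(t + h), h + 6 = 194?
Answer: 22391/5856 ≈ 3.8236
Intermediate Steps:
h = 188 (h = -6 + 194 = 188)
B(t) = 2*t/(188 + t) (B(t) = (t + t)/(t + 188) = (2*t)/(188 + t) = 2*t/(188 + t))
E = 323/96 (E = 2 + ((-68 - 63)/(26 - 74))/2 = 2 + (-131/(-48))/2 = 2 + (-1/48*(-131))/2 = 2 + (½)*(131/48) = 2 + 131/96 = 323/96 ≈ 3.3646)
B(56) + E = 2*56/(188 + 56) + 323/96 = 2*56/244 + 323/96 = 2*56*(1/244) + 323/96 = 28/61 + 323/96 = 22391/5856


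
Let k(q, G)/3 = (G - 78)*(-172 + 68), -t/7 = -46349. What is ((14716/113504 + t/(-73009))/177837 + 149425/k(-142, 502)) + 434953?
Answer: 883283485438051212362179/2030761437028648896 ≈ 4.3495e+5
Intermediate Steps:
t = 324443 (t = -7*(-46349) = 324443)
k(q, G) = 24336 - 312*G (k(q, G) = 3*((G - 78)*(-172 + 68)) = 3*((-78 + G)*(-104)) = 3*(8112 - 104*G) = 24336 - 312*G)
((14716/113504 + t/(-73009))/177837 + 149425/k(-142, 502)) + 434953 = ((14716/113504 + 324443/(-73009))/177837 + 149425/(24336 - 312*502)) + 434953 = ((14716*(1/113504) + 324443*(-1/73009))*(1/177837) + 149425/(24336 - 156624)) + 434953 = ((3679/28376 - 324443/73009)*(1/177837) + 149425/(-132288)) + 434953 = (-8937794457/2071703384*1/177837 + 149425*(-1/132288)) + 434953 = (-2979264819/122808504900136 - 149425/132288) + 434953 = -2293881870710899709/2030761437028648896 + 434953 = 883283485438051212362179/2030761437028648896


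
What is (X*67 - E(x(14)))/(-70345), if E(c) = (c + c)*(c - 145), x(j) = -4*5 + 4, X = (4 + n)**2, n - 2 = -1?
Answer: 3477/70345 ≈ 0.049428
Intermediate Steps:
n = 1 (n = 2 - 1 = 1)
X = 25 (X = (4 + 1)**2 = 5**2 = 25)
x(j) = -16 (x(j) = -20 + 4 = -16)
E(c) = 2*c*(-145 + c) (E(c) = (2*c)*(-145 + c) = 2*c*(-145 + c))
(X*67 - E(x(14)))/(-70345) = (25*67 - 2*(-16)*(-145 - 16))/(-70345) = (1675 - 2*(-16)*(-161))*(-1/70345) = (1675 - 1*5152)*(-1/70345) = (1675 - 5152)*(-1/70345) = -3477*(-1/70345) = 3477/70345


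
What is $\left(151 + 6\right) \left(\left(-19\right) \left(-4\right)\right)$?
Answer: $11932$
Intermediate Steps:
$\left(151 + 6\right) \left(\left(-19\right) \left(-4\right)\right) = 157 \cdot 76 = 11932$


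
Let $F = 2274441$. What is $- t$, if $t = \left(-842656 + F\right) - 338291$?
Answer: $-1093494$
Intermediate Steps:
$t = 1093494$ ($t = \left(-842656 + 2274441\right) - 338291 = 1431785 - 338291 = 1093494$)
$- t = \left(-1\right) 1093494 = -1093494$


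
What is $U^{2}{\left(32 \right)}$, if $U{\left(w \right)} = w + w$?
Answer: $4096$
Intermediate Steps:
$U{\left(w \right)} = 2 w$
$U^{2}{\left(32 \right)} = \left(2 \cdot 32\right)^{2} = 64^{2} = 4096$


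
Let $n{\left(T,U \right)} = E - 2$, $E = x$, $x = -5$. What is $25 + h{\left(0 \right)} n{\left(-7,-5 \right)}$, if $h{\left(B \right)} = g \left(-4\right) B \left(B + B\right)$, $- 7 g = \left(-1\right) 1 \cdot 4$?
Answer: $25$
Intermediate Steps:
$g = \frac{4}{7}$ ($g = - \frac{\left(-1\right) 1 \cdot 4}{7} = - \frac{\left(-1\right) 4}{7} = \left(- \frac{1}{7}\right) \left(-4\right) = \frac{4}{7} \approx 0.57143$)
$E = -5$
$h{\left(B \right)} = - \frac{32 B^{2}}{7}$ ($h{\left(B \right)} = \frac{4}{7} \left(-4\right) B \left(B + B\right) = - \frac{16 B 2 B}{7} = - \frac{16 \cdot 2 B^{2}}{7} = - \frac{32 B^{2}}{7}$)
$n{\left(T,U \right)} = -7$ ($n{\left(T,U \right)} = -5 - 2 = -7$)
$25 + h{\left(0 \right)} n{\left(-7,-5 \right)} = 25 + - \frac{32 \cdot 0^{2}}{7} \left(-7\right) = 25 + \left(- \frac{32}{7}\right) 0 \left(-7\right) = 25 + 0 \left(-7\right) = 25 + 0 = 25$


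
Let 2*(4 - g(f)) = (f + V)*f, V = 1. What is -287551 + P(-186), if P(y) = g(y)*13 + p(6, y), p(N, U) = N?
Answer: -511158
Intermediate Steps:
g(f) = 4 - f*(1 + f)/2 (g(f) = 4 - (f + 1)*f/2 = 4 - (1 + f)*f/2 = 4 - f*(1 + f)/2)
P(y) = 58 - 13*y/2 - 13*y²/2 (P(y) = (4 - y/2 - y²/2)*13 + 6 = (52 - 13*y/2 - 13*y²/2) + 6 = 58 - 13*y/2 - 13*y²/2)
-287551 + P(-186) = -287551 + (58 - 13/2*(-186) - 13/2*(-186)²) = -287551 + (58 + 1209 - 13/2*34596) = -287551 + (58 + 1209 - 224874) = -287551 - 223607 = -511158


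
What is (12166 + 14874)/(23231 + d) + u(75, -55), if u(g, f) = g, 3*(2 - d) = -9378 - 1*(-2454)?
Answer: 1942615/25541 ≈ 76.059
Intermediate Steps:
d = 2310 (d = 2 - (-9378 - 1*(-2454))/3 = 2 - (-9378 + 2454)/3 = 2 - ⅓*(-6924) = 2 + 2308 = 2310)
(12166 + 14874)/(23231 + d) + u(75, -55) = (12166 + 14874)/(23231 + 2310) + 75 = 27040/25541 + 75 = 1942615/25541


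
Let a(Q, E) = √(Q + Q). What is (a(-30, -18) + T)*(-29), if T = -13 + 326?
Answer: -9077 - 58*I*√15 ≈ -9077.0 - 224.63*I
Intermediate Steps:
T = 313
a(Q, E) = √2*√Q (a(Q, E) = √(2*Q) = √2*√Q)
(a(-30, -18) + T)*(-29) = (√2*√(-30) + 313)*(-29) = (√2*(I*√30) + 313)*(-29) = (2*I*√15 + 313)*(-29) = (313 + 2*I*√15)*(-29) = -9077 - 58*I*√15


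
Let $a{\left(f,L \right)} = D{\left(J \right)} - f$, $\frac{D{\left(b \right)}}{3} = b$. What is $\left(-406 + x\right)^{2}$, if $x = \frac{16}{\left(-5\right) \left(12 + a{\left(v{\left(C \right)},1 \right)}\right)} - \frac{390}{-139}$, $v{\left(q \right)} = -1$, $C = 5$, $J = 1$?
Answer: $\frac{78601168881}{483025} \approx 1.6273 \cdot 10^{5}$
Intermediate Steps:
$D{\left(b \right)} = 3 b$
$a{\left(f,L \right)} = 3 - f$ ($a{\left(f,L \right)} = 3 \cdot 1 - f = 3 - f$)
$x = \frac{1811}{695}$ ($x = \frac{16}{\left(-5\right) \left(12 + \left(3 - -1\right)\right)} - \frac{390}{-139} = \frac{16}{\left(-5\right) \left(12 + \left(3 + 1\right)\right)} - - \frac{390}{139} = \frac{16}{\left(-5\right) \left(12 + 4\right)} + \frac{390}{139} = \frac{16}{\left(-5\right) 16} + \frac{390}{139} = \frac{16}{-80} + \frac{390}{139} = 16 \left(- \frac{1}{80}\right) + \frac{390}{139} = - \frac{1}{5} + \frac{390}{139} = \frac{1811}{695} \approx 2.6058$)
$\left(-406 + x\right)^{2} = \left(-406 + \frac{1811}{695}\right)^{2} = \left(- \frac{280359}{695}\right)^{2} = \frac{78601168881}{483025}$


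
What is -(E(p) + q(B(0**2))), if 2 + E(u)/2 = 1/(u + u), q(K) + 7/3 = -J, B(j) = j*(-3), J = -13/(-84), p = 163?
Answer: 88751/13692 ≈ 6.4820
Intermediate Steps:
J = 13/84 (J = -13*(-1/84) = 13/84 ≈ 0.15476)
B(j) = -3*j
q(K) = -209/84 (q(K) = -7/3 - 1*13/84 = -7/3 - 13/84 = -209/84)
E(u) = -4 + 1/u (E(u) = -4 + 2/(u + u) = -4 + 2/((2*u)) = -4 + 2*(1/(2*u)) = -4 + 1/u)
-(E(p) + q(B(0**2))) = -((-4 + 1/163) - 209/84) = -(-651/163 - 209/84) = -1*(-88751/13692) = 88751/13692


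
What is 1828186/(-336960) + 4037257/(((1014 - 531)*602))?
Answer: 1409557463/166626720 ≈ 8.4594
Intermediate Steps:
1828186/(-336960) + 4037257/(((1014 - 531)*602)) = 1828186*(-1/336960) + 4037257/((483*602)) = -914093/168480 + 4037257/290766 = -914093/168480 + 4037257*(1/290766) = -914093/168480 + 82393/5934 = 1409557463/166626720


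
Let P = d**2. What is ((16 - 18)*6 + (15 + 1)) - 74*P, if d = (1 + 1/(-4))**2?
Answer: -2485/128 ≈ -19.414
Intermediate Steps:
d = 9/16 (d = (1 - 1/4)**2 = (3/4)**2 = 9/16 ≈ 0.56250)
P = 81/256 (P = (9/16)**2 = 81/256 ≈ 0.31641)
((16 - 18)*6 + (15 + 1)) - 74*P = ((16 - 18)*6 + (15 + 1)) - 74*81/256 = (-2*6 + 16) - 2997/128 = (-12 + 16) - 2997/128 = 4 - 2997/128 = -2485/128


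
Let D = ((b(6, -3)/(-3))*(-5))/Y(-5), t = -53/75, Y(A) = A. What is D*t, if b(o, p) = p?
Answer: -53/75 ≈ -0.70667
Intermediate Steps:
t = -53/75 (t = -53*1/75 = -53/75 ≈ -0.70667)
D = 1 (D = (-3/(-3)*(-5))/(-5) = (-3*(-⅓)*(-5))*(-⅕) = (1*(-5))*(-⅕) = -5*(-⅕) = 1)
D*t = 1*(-53/75) = -53/75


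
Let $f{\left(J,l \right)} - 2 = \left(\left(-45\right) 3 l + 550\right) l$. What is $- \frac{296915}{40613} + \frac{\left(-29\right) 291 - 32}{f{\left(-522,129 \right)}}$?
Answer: $- \frac{645619193722}{88356952379} \approx -7.3069$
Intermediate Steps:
$f{\left(J,l \right)} = 2 + l \left(550 - 135 l\right)$ ($f{\left(J,l \right)} = 2 + \left(\left(-45\right) 3 l + 550\right) l = 2 + \left(- 135 l + 550\right) l = 2 + \left(550 - 135 l\right) l = 2 + l \left(550 - 135 l\right)$)
$- \frac{296915}{40613} + \frac{\left(-29\right) 291 - 32}{f{\left(-522,129 \right)}} = - \frac{296915}{40613} + \frac{\left(-29\right) 291 - 32}{2 - 135 \cdot 129^{2} + 550 \cdot 129} = \left(-296915\right) \frac{1}{40613} + \frac{-8439 - 32}{2 - 2246535 + 70950} = - \frac{296915}{40613} - \frac{8471}{2 - 2246535 + 70950} = - \frac{296915}{40613} - \frac{8471}{-2175583} = - \frac{296915}{40613} - - \frac{8471}{2175583} = - \frac{296915}{40613} + \frac{8471}{2175583} = - \frac{645619193722}{88356952379}$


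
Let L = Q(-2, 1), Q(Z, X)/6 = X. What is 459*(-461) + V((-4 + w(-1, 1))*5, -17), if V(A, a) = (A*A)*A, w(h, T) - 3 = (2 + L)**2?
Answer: 31044276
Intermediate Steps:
Q(Z, X) = 6*X
L = 6 (L = 6*1 = 6)
w(h, T) = 67 (w(h, T) = 3 + (2 + 6)**2 = 3 + 8**2 = 3 + 64 = 67)
V(A, a) = A**3 (V(A, a) = A**2*A = A**3)
459*(-461) + V((-4 + w(-1, 1))*5, -17) = 459*(-461) + ((-4 + 67)*5)**3 = -211599 + (63*5)**3 = -211599 + 315**3 = -211599 + 31255875 = 31044276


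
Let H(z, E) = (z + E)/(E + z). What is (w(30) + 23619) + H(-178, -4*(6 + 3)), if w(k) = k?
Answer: 23650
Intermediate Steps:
H(z, E) = 1 (H(z, E) = (E + z)/(E + z) = 1)
(w(30) + 23619) + H(-178, -4*(6 + 3)) = (30 + 23619) + 1 = 23649 + 1 = 23650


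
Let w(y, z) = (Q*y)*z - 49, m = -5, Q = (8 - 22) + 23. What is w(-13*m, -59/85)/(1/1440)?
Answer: -11139840/17 ≈ -6.5529e+5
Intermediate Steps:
Q = 9 (Q = -14 + 23 = 9)
w(y, z) = -49 + 9*y*z (w(y, z) = (9*y)*z - 49 = 9*y*z - 49 = -49 + 9*y*z)
w(-13*m, -59/85)/(1/1440) = (-49 + 9*(-13*(-5))*(-59/85))/(1/1440) = (-49 + 9*65*(-59*1/85))/(1/1440) = (-49 + 9*65*(-59/85))*1440 = (-49 - 6903/17)*1440 = -7736/17*1440 = -11139840/17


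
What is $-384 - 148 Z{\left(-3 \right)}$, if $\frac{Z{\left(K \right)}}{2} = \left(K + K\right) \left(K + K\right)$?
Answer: $-11040$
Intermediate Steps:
$Z{\left(K \right)} = 8 K^{2}$ ($Z{\left(K \right)} = 2 \left(K + K\right) \left(K + K\right) = 2 \cdot 2 K 2 K = 2 \cdot 4 K^{2} = 8 K^{2}$)
$-384 - 148 Z{\left(-3 \right)} = -384 - 148 \cdot 8 \left(-3\right)^{2} = -384 - 148 \cdot 8 \cdot 9 = -384 - 10656 = -11040$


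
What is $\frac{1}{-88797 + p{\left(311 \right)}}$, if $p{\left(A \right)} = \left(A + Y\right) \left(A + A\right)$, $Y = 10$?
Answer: $\frac{1}{110865} \approx 9.02 \cdot 10^{-6}$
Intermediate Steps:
$p{\left(A \right)} = 2 A \left(10 + A\right)$ ($p{\left(A \right)} = \left(A + 10\right) \left(A + A\right) = \left(10 + A\right) 2 A = 2 A \left(10 + A\right)$)
$\frac{1}{-88797 + p{\left(311 \right)}} = \frac{1}{-88797 + 2 \cdot 311 \left(10 + 311\right)} = \frac{1}{-88797 + 2 \cdot 311 \cdot 321} = \frac{1}{-88797 + 199662} = \frac{1}{110865}$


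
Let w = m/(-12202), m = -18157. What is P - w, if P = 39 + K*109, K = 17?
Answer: 23068027/12202 ≈ 1890.5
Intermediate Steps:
P = 1892 (P = 39 + 17*109 = 39 + 1853 = 1892)
w = 18157/12202 (w = -18157/(-12202) = -18157*(-1/12202) = 18157/12202 ≈ 1.4880)
P - w = 1892 - 1*18157/12202 = 1892 - 18157/12202 = 23068027/12202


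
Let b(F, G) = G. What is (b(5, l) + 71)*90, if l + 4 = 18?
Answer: 7650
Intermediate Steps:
l = 14 (l = -4 + 18 = 14)
(b(5, l) + 71)*90 = (14 + 71)*90 = 85*90 = 7650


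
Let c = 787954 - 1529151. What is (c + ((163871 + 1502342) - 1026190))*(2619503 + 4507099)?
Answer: -721026830748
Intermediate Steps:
c = -741197
(c + ((163871 + 1502342) - 1026190))*(2619503 + 4507099) = (-741197 + ((163871 + 1502342) - 1026190))*(2619503 + 4507099) = (-741197 + (1666213 - 1026190))*7126602 = (-741197 + 640023)*7126602 = -101174*7126602 = -721026830748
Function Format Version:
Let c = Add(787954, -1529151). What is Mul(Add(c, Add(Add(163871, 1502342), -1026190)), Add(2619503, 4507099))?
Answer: -721026830748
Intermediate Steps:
c = -741197
Mul(Add(c, Add(Add(163871, 1502342), -1026190)), Add(2619503, 4507099)) = Mul(Add(-741197, Add(Add(163871, 1502342), -1026190)), Add(2619503, 4507099)) = Mul(Add(-741197, Add(1666213, -1026190)), 7126602) = Mul(Add(-741197, 640023), 7126602) = Mul(-101174, 7126602) = -721026830748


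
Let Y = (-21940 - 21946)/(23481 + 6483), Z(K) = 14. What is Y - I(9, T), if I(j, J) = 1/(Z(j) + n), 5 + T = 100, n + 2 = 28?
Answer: -446351/299640 ≈ -1.4896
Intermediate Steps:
n = 26 (n = -2 + 28 = 26)
T = 95 (T = -5 + 100 = 95)
I(j, J) = 1/40 (I(j, J) = 1/(14 + 26) = 1/40)
Y = -21943/14982 (Y = -43886/29964 = -43886*1/29964 = -21943/14982 ≈ -1.4646)
Y - I(9, T) = -21943/14982 - 1*1/40 = -21943/14982 - 1/40 = -446351/299640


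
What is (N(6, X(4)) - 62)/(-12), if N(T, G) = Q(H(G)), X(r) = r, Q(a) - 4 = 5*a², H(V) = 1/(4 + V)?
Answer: 3707/768 ≈ 4.8268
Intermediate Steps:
Q(a) = 4 + 5*a²
N(T, G) = 4 + 5/(4 + G)² (N(T, G) = 4 + 5*(1/(4 + G))² = 4 + 5/(4 + G)²)
(N(6, X(4)) - 62)/(-12) = ((4 + 5/(4 + 4)²) - 62)/(-12) = -((4 + 5/8²) - 62)/12 = -((4 + 5*(1/64)) - 62)/12 = -((4 + 5/64) - 62)/12 = -(261/64 - 62)/12 = -1/12*(-3707/64) = 3707/768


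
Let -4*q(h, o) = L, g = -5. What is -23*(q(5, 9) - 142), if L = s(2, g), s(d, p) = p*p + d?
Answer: 13685/4 ≈ 3421.3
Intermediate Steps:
s(d, p) = d + p**2 (s(d, p) = p**2 + d = d + p**2)
L = 27 (L = 2 + (-5)**2 = 2 + 25 = 27)
q(h, o) = -27/4 (q(h, o) = -1/4*27 = -27/4)
-23*(q(5, 9) - 142) = -23*(-27/4 - 142) = -23*(-595/4) = 13685/4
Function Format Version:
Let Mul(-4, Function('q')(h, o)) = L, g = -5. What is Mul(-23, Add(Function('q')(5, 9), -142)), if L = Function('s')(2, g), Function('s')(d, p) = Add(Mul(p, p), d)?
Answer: Rational(13685, 4) ≈ 3421.3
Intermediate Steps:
Function('s')(d, p) = Add(d, Pow(p, 2)) (Function('s')(d, p) = Add(Pow(p, 2), d) = Add(d, Pow(p, 2)))
L = 27 (L = Add(2, Pow(-5, 2)) = Add(2, 25) = 27)
Function('q')(h, o) = Rational(-27, 4) (Function('q')(h, o) = Mul(Rational(-1, 4), 27) = Rational(-27, 4))
Mul(-23, Add(Function('q')(5, 9), -142)) = Mul(-23, Add(Rational(-27, 4), -142)) = Mul(-23, Rational(-595, 4)) = Rational(13685, 4)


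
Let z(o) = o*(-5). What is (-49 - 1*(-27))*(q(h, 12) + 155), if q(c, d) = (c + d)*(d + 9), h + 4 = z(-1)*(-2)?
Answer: -2486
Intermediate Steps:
z(o) = -5*o
h = -14 (h = -4 - 5*(-1)*(-2) = -4 + 5*(-2) = -4 - 10 = -14)
q(c, d) = (9 + d)*(c + d) (q(c, d) = (c + d)*(9 + d) = (9 + d)*(c + d))
(-49 - 1*(-27))*(q(h, 12) + 155) = (-49 - 1*(-27))*((12² + 9*(-14) + 9*12 - 14*12) + 155) = (-49 + 27)*((144 - 126 + 108 - 168) + 155) = -22*(-42 + 155) = -22*113 = -2486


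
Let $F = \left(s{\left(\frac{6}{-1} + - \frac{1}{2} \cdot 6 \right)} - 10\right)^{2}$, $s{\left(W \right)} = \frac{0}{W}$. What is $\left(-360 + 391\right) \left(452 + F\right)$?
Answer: $17112$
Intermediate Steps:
$s{\left(W \right)} = 0$
$F = 100$ ($F = \left(0 - 10\right)^{2} = \left(-10\right)^{2} = 100$)
$\left(-360 + 391\right) \left(452 + F\right) = \left(-360 + 391\right) \left(452 + 100\right) = 31 \cdot 552 = 17112$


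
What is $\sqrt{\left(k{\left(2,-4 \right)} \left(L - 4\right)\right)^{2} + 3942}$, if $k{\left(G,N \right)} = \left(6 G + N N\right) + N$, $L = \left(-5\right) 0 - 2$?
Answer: $3 \sqrt{2742} \approx 157.09$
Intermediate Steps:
$L = -2$ ($L = 0 - 2 = -2$)
$k{\left(G,N \right)} = N + N^{2} + 6 G$ ($k{\left(G,N \right)} = \left(6 G + N^{2}\right) + N = \left(N^{2} + 6 G\right) + N = N + N^{2} + 6 G$)
$\sqrt{\left(k{\left(2,-4 \right)} \left(L - 4\right)\right)^{2} + 3942} = \sqrt{\left(\left(-4 + \left(-4\right)^{2} + 6 \cdot 2\right) \left(-2 - 4\right)\right)^{2} + 3942} = \sqrt{\left(\left(-4 + 16 + 12\right) \left(-6\right)\right)^{2} + 3942} = \sqrt{\left(24 \left(-6\right)\right)^{2} + 3942} = \sqrt{\left(-144\right)^{2} + 3942} = \sqrt{20736 + 3942} = \sqrt{24678} = 3 \sqrt{2742}$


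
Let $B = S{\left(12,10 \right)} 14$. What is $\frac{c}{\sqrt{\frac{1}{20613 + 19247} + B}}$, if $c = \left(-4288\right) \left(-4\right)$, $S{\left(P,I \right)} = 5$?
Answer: $\frac{34304 \sqrt{27804352965}}{2790201} \approx 2050.1$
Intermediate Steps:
$B = 70$ ($B = 5 \cdot 14 = 70$)
$c = 17152$
$\frac{c}{\sqrt{\frac{1}{20613 + 19247} + B}} = \frac{17152}{\sqrt{\frac{1}{20613 + 19247} + 70}} = \frac{17152}{\sqrt{\frac{1}{39860} + 70}} = \frac{17152}{\sqrt{\frac{2790201}{39860}}} = \frac{17152}{\frac{1}{19930} \sqrt{27804352965}} = 17152 \frac{2 \sqrt{27804352965}}{2790201} = \frac{34304 \sqrt{27804352965}}{2790201}$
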